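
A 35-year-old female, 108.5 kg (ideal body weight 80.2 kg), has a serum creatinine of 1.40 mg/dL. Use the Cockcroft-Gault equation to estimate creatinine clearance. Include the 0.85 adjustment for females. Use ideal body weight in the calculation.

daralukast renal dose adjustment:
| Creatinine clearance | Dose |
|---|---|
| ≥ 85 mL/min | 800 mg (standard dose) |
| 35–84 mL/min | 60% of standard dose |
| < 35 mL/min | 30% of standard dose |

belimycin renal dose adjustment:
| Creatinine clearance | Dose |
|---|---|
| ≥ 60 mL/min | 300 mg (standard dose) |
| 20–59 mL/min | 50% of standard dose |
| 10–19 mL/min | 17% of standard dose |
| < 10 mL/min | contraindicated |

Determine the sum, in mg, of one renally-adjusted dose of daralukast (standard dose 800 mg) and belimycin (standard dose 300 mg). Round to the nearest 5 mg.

780 mg

CrCl = (140 − 35) × 80.2 / (72 × 1.4) × 0.85 = 8421.0 / 100.80 × 0.85 ≈ 71.0 mL/min
CrCl ≈ 71 mL/min.
daralukast: 35–84 mL/min → 60% of 800 mg = 480 mg.
belimycin: ≥ 60 mL/min → 100% of 300 mg = 300 mg.
Total = 480 + 300 = 780 mg.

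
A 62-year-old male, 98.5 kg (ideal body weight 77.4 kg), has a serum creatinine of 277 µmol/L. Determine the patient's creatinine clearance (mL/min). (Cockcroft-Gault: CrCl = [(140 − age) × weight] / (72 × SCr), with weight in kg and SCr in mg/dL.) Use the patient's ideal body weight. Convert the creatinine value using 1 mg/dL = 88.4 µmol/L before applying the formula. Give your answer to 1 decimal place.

SCr = 277 / 88.4 = 3.133 mg/dL
CrCl = (140 − 62) × 77.4 / (72 × 3.133) = 6037.2 / 225.58 ≈ 26.8 mL/min

26.8 mL/min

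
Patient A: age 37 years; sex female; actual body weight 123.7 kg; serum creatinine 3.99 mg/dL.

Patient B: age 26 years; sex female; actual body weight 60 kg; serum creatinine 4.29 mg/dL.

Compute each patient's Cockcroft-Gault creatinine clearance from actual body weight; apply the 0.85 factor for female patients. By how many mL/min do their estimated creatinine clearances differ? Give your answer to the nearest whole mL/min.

19 mL/min

Patient A: CrCl = (140 − 37) × 123.7 / (72 × 3.99) × 0.85 = 12741.1 / 287.28 × 0.85 ≈ 37.7 mL/min
Patient B: CrCl = (140 − 26) × 60 / (72 × 4.29) × 0.85 = 6840.0 / 308.88 × 0.85 ≈ 18.8 mL/min
|37.7 − 18.8| = 18.9 mL/min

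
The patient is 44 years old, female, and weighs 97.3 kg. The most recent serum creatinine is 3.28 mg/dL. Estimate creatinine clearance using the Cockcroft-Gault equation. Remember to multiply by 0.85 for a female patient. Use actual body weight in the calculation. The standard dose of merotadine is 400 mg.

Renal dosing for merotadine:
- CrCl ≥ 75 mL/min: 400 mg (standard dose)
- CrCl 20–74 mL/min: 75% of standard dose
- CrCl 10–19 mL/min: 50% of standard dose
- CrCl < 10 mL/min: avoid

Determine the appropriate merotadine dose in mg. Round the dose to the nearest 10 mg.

300 mg

CrCl = (140 − 44) × 97.3 / (72 × 3.28) × 0.85 = 9340.8 / 236.16 × 0.85 ≈ 33.6 mL/min
CrCl ≈ 34 mL/min → bracket 20–74 mL/min.
75% of 400 mg = 300 mg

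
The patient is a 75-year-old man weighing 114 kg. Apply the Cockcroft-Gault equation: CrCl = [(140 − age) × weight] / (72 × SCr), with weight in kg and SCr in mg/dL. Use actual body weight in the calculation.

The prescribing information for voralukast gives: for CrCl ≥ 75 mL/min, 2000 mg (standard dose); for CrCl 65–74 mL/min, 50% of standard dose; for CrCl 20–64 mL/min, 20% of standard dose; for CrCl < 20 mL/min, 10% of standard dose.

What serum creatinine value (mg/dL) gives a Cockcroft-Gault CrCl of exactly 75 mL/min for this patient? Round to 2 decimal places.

Standard dose requires CrCl ≥ 75 mL/min.
Set (140 − 75) × 114 / (72 × SCr) = 75
SCr = (140 − 75) × 114 / (72 × 75) = 1.372 mg/dL

1.37 mg/dL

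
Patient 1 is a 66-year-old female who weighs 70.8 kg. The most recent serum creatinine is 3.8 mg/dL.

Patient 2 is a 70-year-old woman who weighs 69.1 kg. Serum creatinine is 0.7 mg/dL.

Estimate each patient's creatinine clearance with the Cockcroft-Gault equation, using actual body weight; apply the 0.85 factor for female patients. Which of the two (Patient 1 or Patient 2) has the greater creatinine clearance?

Patient 2

Patient 1: CrCl = (140 − 66) × 70.8 / (72 × 3.8) × 0.85 = 5239.2 / 273.60 × 0.85 ≈ 16.3 mL/min
Patient 2: CrCl = (140 − 70) × 69.1 / (72 × 0.7) × 0.85 = 4837.0 / 50.40 × 0.85 ≈ 81.6 mL/min
16.3 vs 81.6 mL/min → Patient 2 is higher.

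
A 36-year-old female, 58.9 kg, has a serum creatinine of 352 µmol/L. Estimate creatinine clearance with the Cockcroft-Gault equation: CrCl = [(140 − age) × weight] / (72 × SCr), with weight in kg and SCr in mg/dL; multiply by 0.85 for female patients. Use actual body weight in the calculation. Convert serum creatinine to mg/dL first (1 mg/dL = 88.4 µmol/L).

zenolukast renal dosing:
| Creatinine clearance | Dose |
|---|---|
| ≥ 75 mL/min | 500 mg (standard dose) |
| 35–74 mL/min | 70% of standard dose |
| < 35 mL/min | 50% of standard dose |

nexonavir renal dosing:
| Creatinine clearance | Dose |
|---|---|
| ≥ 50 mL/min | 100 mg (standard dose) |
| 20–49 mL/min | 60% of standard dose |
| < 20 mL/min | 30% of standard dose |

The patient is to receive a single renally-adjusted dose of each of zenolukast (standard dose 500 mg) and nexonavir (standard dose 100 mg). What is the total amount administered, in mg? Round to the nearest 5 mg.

280 mg

SCr = 352 / 88.4 = 3.982 mg/dL
CrCl = (140 − 36) × 58.9 / (72 × 3.982) × 0.85 = 6125.6 / 286.70 × 0.85 ≈ 18.2 mL/min
CrCl ≈ 18 mL/min.
zenolukast: < 35 mL/min → 50% of 500 mg = 250 mg.
nexonavir: < 20 mL/min → 30% of 100 mg = 30 mg.
Total = 250 + 30 = 280 mg.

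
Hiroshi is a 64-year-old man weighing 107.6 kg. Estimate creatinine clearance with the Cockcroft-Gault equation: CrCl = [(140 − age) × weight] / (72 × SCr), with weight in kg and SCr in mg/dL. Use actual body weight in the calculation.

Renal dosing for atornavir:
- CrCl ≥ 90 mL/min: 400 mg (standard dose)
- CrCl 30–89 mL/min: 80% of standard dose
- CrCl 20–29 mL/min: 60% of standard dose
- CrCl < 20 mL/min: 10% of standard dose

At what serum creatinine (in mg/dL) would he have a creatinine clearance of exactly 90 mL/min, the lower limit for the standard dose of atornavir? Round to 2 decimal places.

1.26 mg/dL

Standard dose requires CrCl ≥ 90 mL/min.
Set (140 − 64) × 107.6 / (72 × SCr) = 90
SCr = (140 − 64) × 107.6 / (72 × 90) = 1.262 mg/dL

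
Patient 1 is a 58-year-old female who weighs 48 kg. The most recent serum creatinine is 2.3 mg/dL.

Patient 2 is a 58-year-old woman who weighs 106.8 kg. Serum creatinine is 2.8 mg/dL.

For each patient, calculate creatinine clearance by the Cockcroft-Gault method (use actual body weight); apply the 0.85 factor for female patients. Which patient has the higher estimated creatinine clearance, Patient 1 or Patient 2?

Patient 1: CrCl = (140 − 58) × 48 / (72 × 2.3) × 0.85 = 3936.0 / 165.60 × 0.85 ≈ 20.2 mL/min
Patient 2: CrCl = (140 − 58) × 106.8 / (72 × 2.8) × 0.85 = 8757.6 / 201.60 × 0.85 ≈ 36.9 mL/min
20.2 vs 36.9 mL/min → Patient 2 is higher.

Patient 2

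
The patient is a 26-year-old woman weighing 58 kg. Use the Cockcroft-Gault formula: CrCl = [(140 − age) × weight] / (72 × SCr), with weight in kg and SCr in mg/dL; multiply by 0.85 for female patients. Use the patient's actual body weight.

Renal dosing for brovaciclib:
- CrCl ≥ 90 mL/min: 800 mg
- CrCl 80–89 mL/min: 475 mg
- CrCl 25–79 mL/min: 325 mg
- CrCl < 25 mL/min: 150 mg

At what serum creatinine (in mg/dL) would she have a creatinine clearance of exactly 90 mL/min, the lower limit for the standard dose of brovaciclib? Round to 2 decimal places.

Standard dose requires CrCl ≥ 90 mL/min.
Set (140 − 26) × 58 × 0.85 / (72 × SCr) = 90
SCr = (140 − 26) × 58 × 0.85 / (72 × 90) = 0.867 mg/dL

0.87 mg/dL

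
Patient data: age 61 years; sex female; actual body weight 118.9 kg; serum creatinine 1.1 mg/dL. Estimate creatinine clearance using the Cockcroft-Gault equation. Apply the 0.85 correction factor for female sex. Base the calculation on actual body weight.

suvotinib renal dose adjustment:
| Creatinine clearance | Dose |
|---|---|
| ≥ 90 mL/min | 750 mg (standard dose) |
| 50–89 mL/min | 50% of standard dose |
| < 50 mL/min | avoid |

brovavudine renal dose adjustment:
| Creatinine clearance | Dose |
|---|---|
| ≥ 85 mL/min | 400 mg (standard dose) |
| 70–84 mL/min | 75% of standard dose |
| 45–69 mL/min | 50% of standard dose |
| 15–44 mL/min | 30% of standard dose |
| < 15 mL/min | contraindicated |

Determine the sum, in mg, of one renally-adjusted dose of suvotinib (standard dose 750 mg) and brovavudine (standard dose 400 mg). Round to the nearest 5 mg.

CrCl = (140 − 61) × 118.9 / (72 × 1.1) × 0.85 = 9393.1 / 79.20 × 0.85 ≈ 100.8 mL/min
CrCl ≈ 101 mL/min.
suvotinib: ≥ 90 mL/min → 100% of 750 mg = 750 mg.
brovavudine: ≥ 85 mL/min → 100% of 400 mg = 400 mg.
Total = 750 + 400 = 1150 mg.

1150 mg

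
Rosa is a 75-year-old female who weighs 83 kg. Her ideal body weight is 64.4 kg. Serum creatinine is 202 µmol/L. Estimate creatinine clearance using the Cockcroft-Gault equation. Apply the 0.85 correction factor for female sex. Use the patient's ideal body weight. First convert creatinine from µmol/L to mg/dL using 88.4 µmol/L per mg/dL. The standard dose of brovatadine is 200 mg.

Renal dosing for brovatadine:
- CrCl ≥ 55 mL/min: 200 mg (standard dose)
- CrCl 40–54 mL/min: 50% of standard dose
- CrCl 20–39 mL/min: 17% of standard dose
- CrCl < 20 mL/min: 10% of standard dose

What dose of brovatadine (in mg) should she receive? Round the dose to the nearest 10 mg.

30 mg

SCr = 202 / 88.4 = 2.285 mg/dL
CrCl = (140 − 75) × 64.4 / (72 × 2.285) × 0.85 = 4186.0 / 164.52 × 0.85 ≈ 21.6 mL/min
CrCl ≈ 22 mL/min → bracket 20–39 mL/min.
17% of 200 mg = 34 mg → 30 mg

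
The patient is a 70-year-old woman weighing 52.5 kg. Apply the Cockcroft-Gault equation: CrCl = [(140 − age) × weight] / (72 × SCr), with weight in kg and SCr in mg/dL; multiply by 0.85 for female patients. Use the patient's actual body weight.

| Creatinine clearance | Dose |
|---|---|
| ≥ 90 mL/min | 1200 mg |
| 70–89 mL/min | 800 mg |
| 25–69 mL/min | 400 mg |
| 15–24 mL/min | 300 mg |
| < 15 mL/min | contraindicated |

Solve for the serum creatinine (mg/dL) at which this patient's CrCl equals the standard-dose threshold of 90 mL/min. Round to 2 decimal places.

Standard dose requires CrCl ≥ 90 mL/min.
Set (140 − 70) × 52.5 × 0.85 / (72 × SCr) = 90
SCr = (140 − 70) × 52.5 × 0.85 / (72 × 90) = 0.482 mg/dL

0.48 mg/dL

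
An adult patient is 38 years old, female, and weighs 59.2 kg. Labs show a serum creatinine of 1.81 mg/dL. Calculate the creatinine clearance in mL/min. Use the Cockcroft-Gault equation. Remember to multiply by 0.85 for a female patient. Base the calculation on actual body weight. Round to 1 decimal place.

CrCl = (140 − 38) × 59.2 / (72 × 1.81) × 0.85 = 6038.4 / 130.32 × 0.85 ≈ 39.4 mL/min

39.4 mL/min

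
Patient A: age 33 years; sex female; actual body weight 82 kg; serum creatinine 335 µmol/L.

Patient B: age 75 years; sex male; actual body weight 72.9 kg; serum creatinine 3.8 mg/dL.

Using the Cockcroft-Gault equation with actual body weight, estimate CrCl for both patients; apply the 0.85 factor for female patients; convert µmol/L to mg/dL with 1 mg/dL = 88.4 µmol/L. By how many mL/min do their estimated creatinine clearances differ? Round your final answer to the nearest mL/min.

Patient A: SCr = 335 / 88.4 = 3.79 mg/dL
Patient A: CrCl = (140 − 33) × 82 / (72 × 3.79) × 0.85 = 8774.0 / 272.88 × 0.85 ≈ 27.3 mL/min
Patient B: CrCl = (140 − 75) × 72.9 / (72 × 3.8) = 4738.5 / 273.60 ≈ 17.3 mL/min
|27.3 − 17.3| = 10.0 mL/min

10 mL/min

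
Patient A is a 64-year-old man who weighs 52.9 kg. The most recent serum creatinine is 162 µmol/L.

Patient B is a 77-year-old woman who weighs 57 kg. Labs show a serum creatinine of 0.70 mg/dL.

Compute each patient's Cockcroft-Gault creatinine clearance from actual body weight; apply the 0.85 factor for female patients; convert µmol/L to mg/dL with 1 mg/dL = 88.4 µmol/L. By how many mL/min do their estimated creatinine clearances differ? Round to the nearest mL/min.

Patient A: SCr = 162 / 88.4 = 1.833 mg/dL
Patient A: CrCl = (140 − 64) × 52.9 / (72 × 1.833) = 4020.4 / 131.98 ≈ 30.5 mL/min
Patient B: CrCl = (140 − 77) × 57 / (72 × 0.7) × 0.85 = 3591.0 / 50.40 × 0.85 ≈ 60.6 mL/min
|30.5 − 60.6| = 30.1 mL/min

30 mL/min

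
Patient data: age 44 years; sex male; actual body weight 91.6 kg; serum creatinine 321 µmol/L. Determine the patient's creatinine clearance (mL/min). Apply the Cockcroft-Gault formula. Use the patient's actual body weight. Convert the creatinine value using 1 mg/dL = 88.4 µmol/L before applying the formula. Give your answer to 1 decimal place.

33.6 mL/min

SCr = 321 / 88.4 = 3.631 mg/dL
CrCl = (140 − 44) × 91.6 / (72 × 3.631) = 8793.6 / 261.43 ≈ 33.6 mL/min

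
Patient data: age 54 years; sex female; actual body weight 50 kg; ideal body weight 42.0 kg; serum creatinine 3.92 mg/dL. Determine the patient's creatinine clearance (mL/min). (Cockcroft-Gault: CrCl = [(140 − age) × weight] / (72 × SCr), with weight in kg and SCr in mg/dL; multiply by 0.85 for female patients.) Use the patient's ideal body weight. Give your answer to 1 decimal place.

CrCl = (140 − 54) × 42 / (72 × 3.92) × 0.85 = 3612.0 / 282.24 × 0.85 ≈ 10.9 mL/min

10.9 mL/min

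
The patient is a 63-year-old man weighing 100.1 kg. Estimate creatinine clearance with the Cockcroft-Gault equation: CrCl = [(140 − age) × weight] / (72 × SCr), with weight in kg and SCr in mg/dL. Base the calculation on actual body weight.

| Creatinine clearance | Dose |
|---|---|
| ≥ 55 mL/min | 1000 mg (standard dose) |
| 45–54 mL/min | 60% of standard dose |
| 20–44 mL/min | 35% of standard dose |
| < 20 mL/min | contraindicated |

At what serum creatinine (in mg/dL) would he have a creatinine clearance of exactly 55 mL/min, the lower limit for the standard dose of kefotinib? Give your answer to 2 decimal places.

Standard dose requires CrCl ≥ 55 mL/min.
Set (140 − 63) × 100.1 / (72 × SCr) = 55
SCr = (140 − 63) × 100.1 / (72 × 55) = 1.946 mg/dL

1.95 mg/dL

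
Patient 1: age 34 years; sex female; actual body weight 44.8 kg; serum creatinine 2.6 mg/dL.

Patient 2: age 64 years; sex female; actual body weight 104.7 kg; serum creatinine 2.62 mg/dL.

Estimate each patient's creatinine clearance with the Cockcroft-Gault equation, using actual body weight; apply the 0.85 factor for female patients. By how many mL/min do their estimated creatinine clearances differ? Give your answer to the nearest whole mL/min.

14 mL/min

Patient 1: CrCl = (140 − 34) × 44.8 / (72 × 2.6) × 0.85 = 4748.8 / 187.20 × 0.85 ≈ 21.6 mL/min
Patient 2: CrCl = (140 − 64) × 104.7 / (72 × 2.62) × 0.85 = 7957.2 / 188.64 × 0.85 ≈ 35.9 mL/min
|21.6 − 35.9| = 14.3 mL/min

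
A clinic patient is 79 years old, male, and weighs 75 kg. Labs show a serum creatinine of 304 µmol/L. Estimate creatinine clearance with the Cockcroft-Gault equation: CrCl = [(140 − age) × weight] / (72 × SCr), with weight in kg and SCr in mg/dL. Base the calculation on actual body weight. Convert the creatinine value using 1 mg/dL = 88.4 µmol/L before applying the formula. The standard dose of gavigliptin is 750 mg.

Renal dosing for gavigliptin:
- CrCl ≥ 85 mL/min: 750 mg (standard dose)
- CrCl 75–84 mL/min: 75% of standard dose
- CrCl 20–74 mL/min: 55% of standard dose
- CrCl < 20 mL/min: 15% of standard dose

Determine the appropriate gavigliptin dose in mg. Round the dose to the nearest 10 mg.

SCr = 304 / 88.4 = 3.439 mg/dL
CrCl = (140 − 79) × 75 / (72 × 3.439) = 4575.0 / 247.61 ≈ 18.5 mL/min
CrCl ≈ 18 mL/min → bracket < 20 mL/min.
15% of 750 mg = 112.5 mg → 110 mg

110 mg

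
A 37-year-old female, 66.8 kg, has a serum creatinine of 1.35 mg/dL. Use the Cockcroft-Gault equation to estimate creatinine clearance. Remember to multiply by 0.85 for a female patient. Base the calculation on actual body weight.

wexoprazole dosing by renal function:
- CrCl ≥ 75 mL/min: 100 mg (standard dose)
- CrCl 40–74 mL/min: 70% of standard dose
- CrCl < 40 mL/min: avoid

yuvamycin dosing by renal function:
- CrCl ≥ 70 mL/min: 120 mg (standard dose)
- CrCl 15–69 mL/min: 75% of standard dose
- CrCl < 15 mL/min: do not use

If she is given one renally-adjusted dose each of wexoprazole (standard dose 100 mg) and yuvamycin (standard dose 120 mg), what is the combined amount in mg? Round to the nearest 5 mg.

CrCl = (140 − 37) × 66.8 / (72 × 1.35) × 0.85 = 6880.4 / 97.20 × 0.85 ≈ 60.2 mL/min
CrCl ≈ 60 mL/min.
wexoprazole: 40–74 mL/min → 70% of 100 mg = 70 mg.
yuvamycin: 15–69 mL/min → 75% of 120 mg = 90 mg.
Total = 70 + 90 = 160 mg.

160 mg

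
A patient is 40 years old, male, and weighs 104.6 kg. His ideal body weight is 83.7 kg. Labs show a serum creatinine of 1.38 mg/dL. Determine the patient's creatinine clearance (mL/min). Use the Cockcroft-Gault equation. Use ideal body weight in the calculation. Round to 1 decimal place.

CrCl = (140 − 40) × 83.7 / (72 × 1.38) = 8370.0 / 99.36 ≈ 84.2 mL/min

84.2 mL/min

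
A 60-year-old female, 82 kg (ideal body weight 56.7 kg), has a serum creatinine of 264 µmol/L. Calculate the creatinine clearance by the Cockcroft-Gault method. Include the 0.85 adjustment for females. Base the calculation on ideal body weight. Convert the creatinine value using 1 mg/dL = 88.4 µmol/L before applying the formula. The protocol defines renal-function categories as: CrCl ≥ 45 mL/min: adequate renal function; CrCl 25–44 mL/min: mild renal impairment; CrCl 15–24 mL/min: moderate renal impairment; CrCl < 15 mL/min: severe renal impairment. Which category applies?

SCr = 264 / 88.4 = 2.986 mg/dL
CrCl = (140 − 60) × 56.7 / (72 × 2.986) × 0.85 = 4536.0 / 214.99 × 0.85 ≈ 17.9 mL/min
18 mL/min falls in the 'moderate renal impairment' range.

moderate renal impairment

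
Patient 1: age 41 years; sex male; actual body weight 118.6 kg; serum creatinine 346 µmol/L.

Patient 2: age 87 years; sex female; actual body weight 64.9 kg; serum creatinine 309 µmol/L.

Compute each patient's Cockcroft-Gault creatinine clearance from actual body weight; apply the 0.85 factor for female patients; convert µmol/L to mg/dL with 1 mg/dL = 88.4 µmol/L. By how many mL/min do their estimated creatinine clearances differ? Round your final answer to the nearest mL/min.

30 mL/min

Patient 1: SCr = 346 / 88.4 = 3.914 mg/dL
Patient 1: CrCl = (140 − 41) × 118.6 / (72 × 3.914) = 11741.4 / 281.81 ≈ 41.7 mL/min
Patient 2: SCr = 309 / 88.4 = 3.495 mg/dL
Patient 2: CrCl = (140 − 87) × 64.9 / (72 × 3.495) × 0.85 = 3439.7 / 251.64 × 0.85 ≈ 11.6 mL/min
|41.7 − 11.6| = 30.1 mL/min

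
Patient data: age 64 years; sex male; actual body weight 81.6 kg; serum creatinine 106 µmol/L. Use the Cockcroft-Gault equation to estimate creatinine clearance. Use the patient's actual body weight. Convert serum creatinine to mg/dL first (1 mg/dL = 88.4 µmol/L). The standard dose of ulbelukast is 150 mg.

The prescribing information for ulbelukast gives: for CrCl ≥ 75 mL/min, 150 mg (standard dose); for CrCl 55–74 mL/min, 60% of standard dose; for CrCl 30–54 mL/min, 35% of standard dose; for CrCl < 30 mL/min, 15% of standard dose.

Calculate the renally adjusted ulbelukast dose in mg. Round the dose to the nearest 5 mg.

SCr = 106 / 88.4 = 1.199 mg/dL
CrCl = (140 − 64) × 81.6 / (72 × 1.199) = 6201.6 / 86.33 ≈ 71.8 mL/min
CrCl ≈ 72 mL/min → bracket 55–74 mL/min.
60% of 150 mg = 90 mg

90 mg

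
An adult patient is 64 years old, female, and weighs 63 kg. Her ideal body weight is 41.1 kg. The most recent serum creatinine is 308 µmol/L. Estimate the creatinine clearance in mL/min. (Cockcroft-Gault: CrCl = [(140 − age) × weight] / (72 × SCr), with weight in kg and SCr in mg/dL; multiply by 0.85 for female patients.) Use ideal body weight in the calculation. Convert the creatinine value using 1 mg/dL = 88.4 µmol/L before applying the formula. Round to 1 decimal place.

SCr = 308 / 88.4 = 3.484 mg/dL
CrCl = (140 − 64) × 41.1 / (72 × 3.484) × 0.85 = 3123.6 / 250.85 × 0.85 ≈ 10.6 mL/min

10.6 mL/min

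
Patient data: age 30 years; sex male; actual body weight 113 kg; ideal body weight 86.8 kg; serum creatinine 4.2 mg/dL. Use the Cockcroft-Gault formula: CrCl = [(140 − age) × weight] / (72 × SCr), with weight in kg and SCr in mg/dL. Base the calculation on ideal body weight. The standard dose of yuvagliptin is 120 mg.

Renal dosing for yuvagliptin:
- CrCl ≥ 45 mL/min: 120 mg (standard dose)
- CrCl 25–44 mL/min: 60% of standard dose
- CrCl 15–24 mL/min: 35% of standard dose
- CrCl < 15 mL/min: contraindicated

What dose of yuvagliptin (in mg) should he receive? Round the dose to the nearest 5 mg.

70 mg

CrCl = (140 − 30) × 86.8 / (72 × 4.2) = 9548.0 / 302.40 ≈ 31.6 mL/min
CrCl ≈ 32 mL/min → bracket 25–44 mL/min.
60% of 120 mg = 72 mg → 70 mg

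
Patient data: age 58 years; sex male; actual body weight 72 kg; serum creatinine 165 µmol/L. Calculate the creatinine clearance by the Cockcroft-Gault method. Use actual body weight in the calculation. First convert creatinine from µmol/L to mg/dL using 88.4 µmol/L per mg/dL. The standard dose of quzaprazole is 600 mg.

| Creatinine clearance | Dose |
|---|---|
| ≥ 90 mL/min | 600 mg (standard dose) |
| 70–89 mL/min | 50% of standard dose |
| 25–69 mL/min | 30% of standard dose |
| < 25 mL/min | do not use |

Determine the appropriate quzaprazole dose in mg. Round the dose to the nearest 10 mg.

180 mg

SCr = 165 / 88.4 = 1.867 mg/dL
CrCl = (140 − 58) × 72 / (72 × 1.867) = 5904.0 / 134.42 ≈ 43.9 mL/min
CrCl ≈ 44 mL/min → bracket 25–69 mL/min.
30% of 600 mg = 180 mg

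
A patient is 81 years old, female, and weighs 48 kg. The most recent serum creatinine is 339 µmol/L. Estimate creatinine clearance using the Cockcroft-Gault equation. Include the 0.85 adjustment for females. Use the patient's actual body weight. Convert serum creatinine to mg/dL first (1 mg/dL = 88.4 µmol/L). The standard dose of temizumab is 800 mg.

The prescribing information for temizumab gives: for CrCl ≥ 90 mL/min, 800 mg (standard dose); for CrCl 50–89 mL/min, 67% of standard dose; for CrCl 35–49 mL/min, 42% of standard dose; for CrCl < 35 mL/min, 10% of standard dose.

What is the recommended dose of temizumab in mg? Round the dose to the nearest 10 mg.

SCr = 339 / 88.4 = 3.835 mg/dL
CrCl = (140 − 81) × 48 / (72 × 3.835) × 0.85 = 2832.0 / 276.12 × 0.85 ≈ 8.7 mL/min
CrCl ≈ 9 mL/min → bracket < 35 mL/min.
10% of 800 mg = 80 mg

80 mg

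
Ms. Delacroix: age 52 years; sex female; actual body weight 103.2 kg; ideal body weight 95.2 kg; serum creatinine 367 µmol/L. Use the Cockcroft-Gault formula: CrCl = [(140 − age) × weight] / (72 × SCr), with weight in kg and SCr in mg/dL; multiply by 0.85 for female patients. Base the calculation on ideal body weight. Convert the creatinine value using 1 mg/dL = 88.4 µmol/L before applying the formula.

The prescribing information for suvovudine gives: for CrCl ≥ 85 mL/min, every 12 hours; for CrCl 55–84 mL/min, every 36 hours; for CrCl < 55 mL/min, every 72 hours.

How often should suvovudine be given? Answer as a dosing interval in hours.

SCr = 367 / 88.4 = 4.152 mg/dL
CrCl = (140 − 52) × 95.2 / (72 × 4.152) × 0.85 = 8377.6 / 298.94 × 0.85 ≈ 23.8 mL/min
CrCl ≈ 24 mL/min → bracket < 55 mL/min → every 72 hours.

every 72 hours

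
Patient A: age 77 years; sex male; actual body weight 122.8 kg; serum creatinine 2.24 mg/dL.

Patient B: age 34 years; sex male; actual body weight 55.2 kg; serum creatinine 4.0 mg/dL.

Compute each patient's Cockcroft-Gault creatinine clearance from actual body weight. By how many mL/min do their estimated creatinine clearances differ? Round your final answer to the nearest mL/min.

28 mL/min

Patient A: CrCl = (140 − 77) × 122.8 / (72 × 2.24) = 7736.4 / 161.28 ≈ 48.0 mL/min
Patient B: CrCl = (140 − 34) × 55.2 / (72 × 4) = 5851.2 / 288.00 ≈ 20.3 mL/min
|48.0 − 20.3| = 27.7 mL/min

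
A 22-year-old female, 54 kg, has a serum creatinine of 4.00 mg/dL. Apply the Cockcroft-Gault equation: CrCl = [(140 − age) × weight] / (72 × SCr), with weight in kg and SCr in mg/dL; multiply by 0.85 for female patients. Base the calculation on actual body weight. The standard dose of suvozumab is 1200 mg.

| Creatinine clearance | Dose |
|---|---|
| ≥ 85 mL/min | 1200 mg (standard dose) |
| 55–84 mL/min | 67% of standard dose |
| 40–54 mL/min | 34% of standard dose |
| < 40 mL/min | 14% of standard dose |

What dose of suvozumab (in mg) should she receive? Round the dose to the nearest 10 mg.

170 mg

CrCl = (140 − 22) × 54 / (72 × 4) × 0.85 = 6372.0 / 288.00 × 0.85 ≈ 18.8 mL/min
CrCl ≈ 19 mL/min → bracket < 40 mL/min.
14% of 1200 mg = 168 mg → 170 mg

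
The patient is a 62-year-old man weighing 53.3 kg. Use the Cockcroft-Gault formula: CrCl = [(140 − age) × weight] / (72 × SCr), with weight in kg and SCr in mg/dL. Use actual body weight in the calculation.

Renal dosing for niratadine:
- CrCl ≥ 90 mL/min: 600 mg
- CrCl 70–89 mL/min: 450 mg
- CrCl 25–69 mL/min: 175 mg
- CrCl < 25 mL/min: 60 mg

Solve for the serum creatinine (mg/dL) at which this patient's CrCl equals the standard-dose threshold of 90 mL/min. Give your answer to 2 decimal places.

Standard dose requires CrCl ≥ 90 mL/min.
Set (140 − 62) × 53.3 / (72 × SCr) = 90
SCr = (140 − 62) × 53.3 / (72 × 90) = 0.642 mg/dL

0.64 mg/dL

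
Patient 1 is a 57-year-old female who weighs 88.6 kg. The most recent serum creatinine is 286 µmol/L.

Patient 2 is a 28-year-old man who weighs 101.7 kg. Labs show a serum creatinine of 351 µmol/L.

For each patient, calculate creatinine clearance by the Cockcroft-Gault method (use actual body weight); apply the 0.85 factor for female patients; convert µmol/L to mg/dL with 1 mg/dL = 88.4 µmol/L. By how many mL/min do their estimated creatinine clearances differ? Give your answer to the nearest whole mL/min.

Patient 1: SCr = 286 / 88.4 = 3.235 mg/dL
Patient 1: CrCl = (140 − 57) × 88.6 / (72 × 3.235) × 0.85 = 7353.8 / 232.92 × 0.85 ≈ 26.8 mL/min
Patient 2: SCr = 351 / 88.4 = 3.971 mg/dL
Patient 2: CrCl = (140 − 28) × 101.7 / (72 × 3.971) = 11390.4 / 285.91 ≈ 39.8 mL/min
|26.8 − 39.8| = 13.0 mL/min

13 mL/min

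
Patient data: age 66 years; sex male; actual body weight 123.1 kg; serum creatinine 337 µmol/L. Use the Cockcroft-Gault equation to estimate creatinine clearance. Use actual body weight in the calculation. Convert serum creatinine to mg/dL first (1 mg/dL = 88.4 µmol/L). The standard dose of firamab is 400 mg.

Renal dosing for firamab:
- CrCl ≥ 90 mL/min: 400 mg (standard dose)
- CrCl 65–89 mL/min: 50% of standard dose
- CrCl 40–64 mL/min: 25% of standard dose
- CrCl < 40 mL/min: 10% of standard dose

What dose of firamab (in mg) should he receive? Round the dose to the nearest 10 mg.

40 mg

SCr = 337 / 88.4 = 3.812 mg/dL
CrCl = (140 − 66) × 123.1 / (72 × 3.812) = 9109.4 / 274.46 ≈ 33.2 mL/min
CrCl ≈ 33 mL/min → bracket < 40 mL/min.
10% of 400 mg = 40 mg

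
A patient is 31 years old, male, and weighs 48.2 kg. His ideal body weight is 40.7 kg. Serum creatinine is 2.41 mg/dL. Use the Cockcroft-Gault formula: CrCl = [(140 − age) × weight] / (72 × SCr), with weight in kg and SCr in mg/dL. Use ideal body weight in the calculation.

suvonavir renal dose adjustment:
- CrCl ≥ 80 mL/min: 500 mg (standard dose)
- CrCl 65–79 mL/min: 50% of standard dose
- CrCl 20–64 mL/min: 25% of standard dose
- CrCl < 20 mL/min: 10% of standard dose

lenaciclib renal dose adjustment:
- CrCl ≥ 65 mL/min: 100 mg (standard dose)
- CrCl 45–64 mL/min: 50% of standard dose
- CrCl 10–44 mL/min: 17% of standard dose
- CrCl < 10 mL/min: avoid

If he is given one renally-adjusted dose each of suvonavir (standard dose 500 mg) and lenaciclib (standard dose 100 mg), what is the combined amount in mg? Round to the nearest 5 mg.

140 mg

CrCl = (140 − 31) × 40.7 / (72 × 2.41) = 4436.3 / 173.52 ≈ 25.6 mL/min
CrCl ≈ 26 mL/min.
suvonavir: 20–64 mL/min → 25% of 500 mg = 125 mg.
lenaciclib: 10–44 mL/min → 17% of 100 mg = 17 mg.
Total = 125 + 17 = 142 mg.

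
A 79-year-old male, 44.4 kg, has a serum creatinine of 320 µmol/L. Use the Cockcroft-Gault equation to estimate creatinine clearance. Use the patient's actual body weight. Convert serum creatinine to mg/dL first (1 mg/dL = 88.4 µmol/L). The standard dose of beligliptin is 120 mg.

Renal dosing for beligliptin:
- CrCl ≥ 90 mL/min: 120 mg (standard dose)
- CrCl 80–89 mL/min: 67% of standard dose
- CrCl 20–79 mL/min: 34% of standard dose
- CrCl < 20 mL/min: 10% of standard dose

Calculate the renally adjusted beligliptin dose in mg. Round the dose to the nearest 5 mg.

10 mg

SCr = 320 / 88.4 = 3.62 mg/dL
CrCl = (140 − 79) × 44.4 / (72 × 3.62) = 2708.4 / 260.64 ≈ 10.4 mL/min
CrCl ≈ 10 mL/min → bracket < 20 mL/min.
10% of 120 mg = 12 mg → 10 mg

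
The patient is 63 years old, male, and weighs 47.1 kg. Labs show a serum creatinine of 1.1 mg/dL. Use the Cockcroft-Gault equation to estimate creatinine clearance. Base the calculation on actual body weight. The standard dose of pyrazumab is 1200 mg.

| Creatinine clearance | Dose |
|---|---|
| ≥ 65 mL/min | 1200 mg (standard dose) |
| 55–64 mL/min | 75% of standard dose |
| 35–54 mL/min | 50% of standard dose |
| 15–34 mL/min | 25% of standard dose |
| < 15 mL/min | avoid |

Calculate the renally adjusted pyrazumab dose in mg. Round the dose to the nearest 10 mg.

CrCl = (140 − 63) × 47.1 / (72 × 1.1) = 3626.7 / 79.20 ≈ 45.8 mL/min
CrCl ≈ 46 mL/min → bracket 35–54 mL/min.
50% of 1200 mg = 600 mg

600 mg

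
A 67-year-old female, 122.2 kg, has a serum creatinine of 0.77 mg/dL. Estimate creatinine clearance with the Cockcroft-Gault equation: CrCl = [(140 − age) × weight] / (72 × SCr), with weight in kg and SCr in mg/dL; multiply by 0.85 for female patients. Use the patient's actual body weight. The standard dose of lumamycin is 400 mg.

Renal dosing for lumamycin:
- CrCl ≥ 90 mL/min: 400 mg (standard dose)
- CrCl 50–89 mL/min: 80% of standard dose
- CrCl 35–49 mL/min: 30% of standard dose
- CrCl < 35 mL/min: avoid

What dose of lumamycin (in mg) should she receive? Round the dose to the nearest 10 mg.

400 mg

CrCl = (140 − 67) × 122.2 / (72 × 0.77) × 0.85 = 8920.6 / 55.44 × 0.85 ≈ 136.8 mL/min
CrCl ≈ 137 mL/min → bracket ≥ 90 mL/min.
100% of 400 mg = 400 mg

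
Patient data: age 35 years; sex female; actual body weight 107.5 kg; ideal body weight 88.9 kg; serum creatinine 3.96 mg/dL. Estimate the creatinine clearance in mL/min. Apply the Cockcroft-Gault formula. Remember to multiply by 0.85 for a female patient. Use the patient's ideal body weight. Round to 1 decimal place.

27.8 mL/min

CrCl = (140 − 35) × 88.9 / (72 × 3.96) × 0.85 = 9334.5 / 285.12 × 0.85 ≈ 27.8 mL/min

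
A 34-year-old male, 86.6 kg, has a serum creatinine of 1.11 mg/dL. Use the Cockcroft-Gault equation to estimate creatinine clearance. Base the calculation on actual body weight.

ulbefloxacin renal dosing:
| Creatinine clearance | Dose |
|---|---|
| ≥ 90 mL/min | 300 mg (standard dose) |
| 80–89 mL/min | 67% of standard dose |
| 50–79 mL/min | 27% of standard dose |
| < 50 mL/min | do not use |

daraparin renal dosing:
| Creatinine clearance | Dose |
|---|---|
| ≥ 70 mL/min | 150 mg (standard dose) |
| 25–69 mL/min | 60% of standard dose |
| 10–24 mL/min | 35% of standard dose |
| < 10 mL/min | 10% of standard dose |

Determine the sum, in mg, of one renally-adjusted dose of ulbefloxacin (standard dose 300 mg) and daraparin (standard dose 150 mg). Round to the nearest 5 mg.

CrCl = (140 − 34) × 86.6 / (72 × 1.11) = 9179.6 / 79.92 ≈ 114.9 mL/min
CrCl ≈ 115 mL/min.
ulbefloxacin: ≥ 90 mL/min → 100% of 300 mg = 300 mg.
daraparin: ≥ 70 mL/min → 100% of 150 mg = 150 mg.
Total = 300 + 150 = 450 mg.

450 mg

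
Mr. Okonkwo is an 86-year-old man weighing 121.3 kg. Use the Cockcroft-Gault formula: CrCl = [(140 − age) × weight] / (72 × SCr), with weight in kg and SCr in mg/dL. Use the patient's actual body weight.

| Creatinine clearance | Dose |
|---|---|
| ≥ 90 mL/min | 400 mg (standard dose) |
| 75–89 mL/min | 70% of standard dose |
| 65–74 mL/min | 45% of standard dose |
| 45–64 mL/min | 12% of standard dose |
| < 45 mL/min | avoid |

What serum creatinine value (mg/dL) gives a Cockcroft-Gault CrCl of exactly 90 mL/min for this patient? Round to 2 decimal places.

1.01 mg/dL

Standard dose requires CrCl ≥ 90 mL/min.
Set (140 − 86) × 121.3 / (72 × SCr) = 90
SCr = (140 − 86) × 121.3 / (72 × 90) = 1.011 mg/dL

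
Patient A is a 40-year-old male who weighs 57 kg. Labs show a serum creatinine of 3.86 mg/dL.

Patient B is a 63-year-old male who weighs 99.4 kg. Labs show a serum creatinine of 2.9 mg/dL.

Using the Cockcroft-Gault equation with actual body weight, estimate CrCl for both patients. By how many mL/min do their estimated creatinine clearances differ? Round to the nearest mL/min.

16 mL/min

Patient A: CrCl = (140 − 40) × 57 / (72 × 3.86) = 5700.0 / 277.92 ≈ 20.5 mL/min
Patient B: CrCl = (140 − 63) × 99.4 / (72 × 2.9) = 7653.8 / 208.80 ≈ 36.7 mL/min
|20.5 − 36.7| = 16.2 mL/min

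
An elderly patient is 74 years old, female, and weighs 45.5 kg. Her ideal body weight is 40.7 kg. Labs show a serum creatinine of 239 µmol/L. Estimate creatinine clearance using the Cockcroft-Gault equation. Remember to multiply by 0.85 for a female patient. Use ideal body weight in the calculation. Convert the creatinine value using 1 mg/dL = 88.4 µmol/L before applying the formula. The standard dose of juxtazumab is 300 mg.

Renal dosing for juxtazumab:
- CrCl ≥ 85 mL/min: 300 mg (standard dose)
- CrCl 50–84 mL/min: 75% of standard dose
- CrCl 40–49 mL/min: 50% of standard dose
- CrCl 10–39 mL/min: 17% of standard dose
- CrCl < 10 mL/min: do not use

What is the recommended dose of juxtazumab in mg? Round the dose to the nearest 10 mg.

50 mg

SCr = 239 / 88.4 = 2.704 mg/dL
CrCl = (140 − 74) × 40.7 / (72 × 2.704) × 0.85 = 2686.2 / 194.69 × 0.85 ≈ 11.7 mL/min
CrCl ≈ 12 mL/min → bracket 10–39 mL/min.
17% of 300 mg = 51 mg → 50 mg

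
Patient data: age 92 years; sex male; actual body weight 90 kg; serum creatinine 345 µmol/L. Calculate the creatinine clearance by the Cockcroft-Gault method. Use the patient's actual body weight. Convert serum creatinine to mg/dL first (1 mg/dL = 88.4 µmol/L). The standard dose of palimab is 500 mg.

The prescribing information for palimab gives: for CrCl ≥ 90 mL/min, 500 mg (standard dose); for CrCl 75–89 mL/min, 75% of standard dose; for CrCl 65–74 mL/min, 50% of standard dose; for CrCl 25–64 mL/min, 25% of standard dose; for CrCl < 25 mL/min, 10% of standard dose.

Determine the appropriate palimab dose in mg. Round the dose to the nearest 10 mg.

50 mg

SCr = 345 / 88.4 = 3.903 mg/dL
CrCl = (140 − 92) × 90 / (72 × 3.903) = 4320.0 / 281.02 ≈ 15.4 mL/min
CrCl ≈ 15 mL/min → bracket < 25 mL/min.
10% of 500 mg = 50 mg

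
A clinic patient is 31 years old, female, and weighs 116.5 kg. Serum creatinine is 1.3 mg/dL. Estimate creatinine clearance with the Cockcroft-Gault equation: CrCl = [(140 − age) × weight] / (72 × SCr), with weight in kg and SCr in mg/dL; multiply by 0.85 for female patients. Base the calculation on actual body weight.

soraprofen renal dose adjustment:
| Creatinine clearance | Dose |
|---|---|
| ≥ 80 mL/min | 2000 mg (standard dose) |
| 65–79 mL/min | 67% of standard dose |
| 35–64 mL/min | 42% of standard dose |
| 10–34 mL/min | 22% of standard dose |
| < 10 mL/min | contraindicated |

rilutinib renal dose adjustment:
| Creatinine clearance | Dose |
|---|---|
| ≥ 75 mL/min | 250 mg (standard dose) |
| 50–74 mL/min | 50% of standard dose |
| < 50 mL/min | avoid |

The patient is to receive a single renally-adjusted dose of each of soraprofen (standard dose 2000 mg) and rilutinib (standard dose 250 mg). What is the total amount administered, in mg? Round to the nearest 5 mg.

CrCl = (140 − 31) × 116.5 / (72 × 1.3) × 0.85 = 12698.5 / 93.60 × 0.85 ≈ 115.3 mL/min
CrCl ≈ 115 mL/min.
soraprofen: ≥ 80 mL/min → 100% of 2000 mg = 2000 mg.
rilutinib: ≥ 75 mL/min → 100% of 250 mg = 250 mg.
Total = 2000 + 250 = 2250 mg.

2250 mg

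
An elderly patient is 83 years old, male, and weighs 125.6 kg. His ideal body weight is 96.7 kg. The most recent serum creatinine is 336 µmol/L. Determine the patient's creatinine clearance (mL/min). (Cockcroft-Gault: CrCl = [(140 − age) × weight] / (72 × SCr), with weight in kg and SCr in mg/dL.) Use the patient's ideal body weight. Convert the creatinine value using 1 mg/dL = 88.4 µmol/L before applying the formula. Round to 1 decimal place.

SCr = 336 / 88.4 = 3.801 mg/dL
CrCl = (140 − 83) × 96.7 / (72 × 3.801) = 5511.9 / 273.67 ≈ 20.1 mL/min

20.1 mL/min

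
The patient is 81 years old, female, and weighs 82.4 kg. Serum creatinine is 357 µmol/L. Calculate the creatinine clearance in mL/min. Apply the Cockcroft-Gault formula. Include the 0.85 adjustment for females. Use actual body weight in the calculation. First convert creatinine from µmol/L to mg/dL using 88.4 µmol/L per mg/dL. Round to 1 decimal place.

SCr = 357 / 88.4 = 4.038 mg/dL
CrCl = (140 − 81) × 82.4 / (72 × 4.038) × 0.85 = 4861.6 / 290.74 × 0.85 ≈ 14.2 mL/min

14.2 mL/min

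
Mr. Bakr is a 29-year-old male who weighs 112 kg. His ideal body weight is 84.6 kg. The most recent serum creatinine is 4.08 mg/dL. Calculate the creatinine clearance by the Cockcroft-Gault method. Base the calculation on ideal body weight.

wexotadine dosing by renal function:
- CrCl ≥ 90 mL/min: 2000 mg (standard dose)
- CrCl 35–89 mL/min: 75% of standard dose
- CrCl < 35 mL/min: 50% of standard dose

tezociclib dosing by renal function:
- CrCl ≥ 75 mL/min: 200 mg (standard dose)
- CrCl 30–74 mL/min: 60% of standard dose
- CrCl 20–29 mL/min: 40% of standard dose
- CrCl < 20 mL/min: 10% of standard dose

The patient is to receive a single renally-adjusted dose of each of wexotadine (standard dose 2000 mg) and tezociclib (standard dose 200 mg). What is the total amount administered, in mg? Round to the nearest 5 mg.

CrCl = (140 − 29) × 84.6 / (72 × 4.08) = 9390.6 / 293.76 ≈ 32.0 mL/min
CrCl ≈ 32 mL/min.
wexotadine: < 35 mL/min → 50% of 2000 mg = 1000 mg.
tezociclib: 30–74 mL/min → 60% of 200 mg = 120 mg.
Total = 1000 + 120 = 1120 mg.

1120 mg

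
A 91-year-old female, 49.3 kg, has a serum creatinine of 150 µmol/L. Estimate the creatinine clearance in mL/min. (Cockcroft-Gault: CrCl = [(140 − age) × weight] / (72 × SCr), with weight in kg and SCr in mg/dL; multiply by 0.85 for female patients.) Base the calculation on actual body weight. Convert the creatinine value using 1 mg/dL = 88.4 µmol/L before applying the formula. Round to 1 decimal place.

16.8 mL/min

SCr = 150 / 88.4 = 1.697 mg/dL
CrCl = (140 − 91) × 49.3 / (72 × 1.697) × 0.85 = 2415.7 / 122.18 × 0.85 ≈ 16.8 mL/min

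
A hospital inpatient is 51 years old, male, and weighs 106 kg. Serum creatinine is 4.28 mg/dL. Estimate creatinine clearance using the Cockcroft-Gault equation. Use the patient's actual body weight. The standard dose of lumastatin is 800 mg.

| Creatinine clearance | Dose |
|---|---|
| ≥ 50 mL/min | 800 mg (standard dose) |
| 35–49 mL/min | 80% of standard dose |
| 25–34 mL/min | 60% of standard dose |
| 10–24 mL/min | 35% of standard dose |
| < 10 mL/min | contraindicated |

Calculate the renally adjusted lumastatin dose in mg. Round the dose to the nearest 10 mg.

480 mg

CrCl = (140 − 51) × 106 / (72 × 4.28) = 9434.0 / 308.16 ≈ 30.6 mL/min
CrCl ≈ 31 mL/min → bracket 25–34 mL/min.
60% of 800 mg = 480 mg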